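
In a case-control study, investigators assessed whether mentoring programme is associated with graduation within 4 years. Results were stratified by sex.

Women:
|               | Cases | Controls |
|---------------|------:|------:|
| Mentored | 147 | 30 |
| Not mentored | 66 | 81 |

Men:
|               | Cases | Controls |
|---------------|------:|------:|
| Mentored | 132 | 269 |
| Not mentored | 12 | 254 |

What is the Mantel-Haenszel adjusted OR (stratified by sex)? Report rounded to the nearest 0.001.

7.946

OR_MH = Σ(aᵢdᵢ/nᵢ) / Σ(bᵢcᵢ/nᵢ), where nᵢ is the stratum total.
Stratum 1 (Women): n = 324; a·d/n = 147·81/324 = 36.7500; b·c/n = 30·66/324 = 6.1111
Stratum 2 (Men): n = 667; a·d/n = 132·254/667 = 50.2669; b·c/n = 269·12/667 = 4.8396
OR_MH = (36.7500 + 50.2669) / (6.1111 + 4.8396) = 87.0169 / 10.9507 = 7.94624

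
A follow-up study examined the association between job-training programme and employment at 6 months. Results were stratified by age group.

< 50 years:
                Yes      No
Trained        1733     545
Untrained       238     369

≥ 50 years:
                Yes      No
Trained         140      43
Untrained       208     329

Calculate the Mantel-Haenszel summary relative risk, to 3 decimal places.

RR_MH = Σ(aᵢ·n₀ᵢ/nᵢ) / Σ(cᵢ·n₁ᵢ/nᵢ), with n₁ᵢ = aᵢ+bᵢ (exposed), n₀ᵢ = cᵢ+dᵢ (unexposed), nᵢ = n₁ᵢ+n₀ᵢ.
Stratum 1 (< 50 years): n₁ = 2278, n₀ = 607, n = 2885; a·n₀/n = 1733·607/2885 = 364.6208; c·n₁/n = 238·2278/2885 = 187.9251
Stratum 2 (≥ 50 years): n₁ = 183, n₀ = 537, n = 720; a·n₀/n = 140·537/720 = 104.4167; c·n₁/n = 208·183/720 = 52.8667
RR_MH = (364.6208 + 104.4167) / (187.9251 + 52.8667) = 469.0375 / 240.7918 = 1.94790

1.948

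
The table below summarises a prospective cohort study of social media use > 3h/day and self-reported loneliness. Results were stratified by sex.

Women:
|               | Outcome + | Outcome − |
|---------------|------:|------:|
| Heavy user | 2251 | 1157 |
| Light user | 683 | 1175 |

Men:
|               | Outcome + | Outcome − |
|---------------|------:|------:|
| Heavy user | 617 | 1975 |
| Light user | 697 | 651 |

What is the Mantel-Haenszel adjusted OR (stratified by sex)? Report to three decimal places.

OR_MH = Σ(aᵢdᵢ/nᵢ) / Σ(bᵢcᵢ/nᵢ), where nᵢ is the stratum total.
Stratum 1 (Women): n = 5266; a·d/n = 2251·1175/5266 = 502.2645; b·c/n = 1157·683/5266 = 150.0629
Stratum 2 (Men): n = 3940; a·d/n = 617·651/3940 = 101.9459; b·c/n = 1975·697/3940 = 349.3845
OR_MH = (502.2645 + 101.9459) / (150.0629 + 349.3845) = 604.2105 / 499.4474 = 1.20976

1.210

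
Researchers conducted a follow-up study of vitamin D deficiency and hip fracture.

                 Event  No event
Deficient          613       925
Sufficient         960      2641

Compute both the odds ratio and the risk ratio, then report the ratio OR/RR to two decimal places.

1.22

Cells: a = 613, b = 925, c = 960, d = 2641.
OR = (613·2641)/(925·960) = 1618933/888000 = 1.82312
Risk in exposed = 613/1538 = 0.39857; risk in unexposed = 960/3601 = 0.26659; RR = 1.49505
OR/RR = 1.82312 / 1.49505 = 1.21944
The outcome is not rare, so the OR lies further from 1 than the RR.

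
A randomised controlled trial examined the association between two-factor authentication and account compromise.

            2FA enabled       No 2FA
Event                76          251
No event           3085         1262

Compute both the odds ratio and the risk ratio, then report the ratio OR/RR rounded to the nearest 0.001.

0.855

Reading the table with exposure as columns: a = 76 (2FA enabled, case), b = 3085 (2FA enabled, non-case), c = 251 (No 2FA, case), d = 1262.
OR = (76·1262)/(3085·251) = 95912/774335 = 0.12386
Risk in exposed = 76/3161 = 0.02404; risk in unexposed = 251/1513 = 0.16590; RR = 0.14493
OR/RR = 0.12386 / 0.14493 = 0.85465
The outcome is not rare, so the OR lies further from 1 than the RR.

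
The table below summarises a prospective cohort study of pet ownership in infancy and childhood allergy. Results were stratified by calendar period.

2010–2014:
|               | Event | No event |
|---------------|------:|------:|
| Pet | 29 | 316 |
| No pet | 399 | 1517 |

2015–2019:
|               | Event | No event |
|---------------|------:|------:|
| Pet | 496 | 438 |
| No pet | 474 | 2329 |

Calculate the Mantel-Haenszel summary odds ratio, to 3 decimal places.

2.952

OR_MH = Σ(aᵢdᵢ/nᵢ) / Σ(bᵢcᵢ/nᵢ), where nᵢ is the stratum total.
Stratum 1 (2010–2014): n = 2261; a·d/n = 29·1517/2261 = 19.4573; b·c/n = 316·399/2261 = 55.7647
Stratum 2 (2015–2019): n = 3737; a·d/n = 496·2329/3737 = 309.1207; b·c/n = 438·474/3737 = 55.5558
OR_MH = (19.4573 + 309.1207) / (55.7647 + 55.5558) = 328.5780 / 111.3205 = 2.95164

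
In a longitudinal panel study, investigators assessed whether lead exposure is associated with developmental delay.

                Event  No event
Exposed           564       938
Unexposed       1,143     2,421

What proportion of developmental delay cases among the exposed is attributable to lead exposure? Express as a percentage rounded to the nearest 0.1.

14.6

Cells: a = 564, b = 938, c = 1143, d = 2421.
Risk in exposed = 564/1502 = 0.37550; risk in unexposed = 1143/3564 = 0.32071.
RR = 0.37550/0.32071 = 1.17085
AR% = (RR − 1)/RR × 100 = (1.17085 − 1)/1.17085 × 100 = 14.5918%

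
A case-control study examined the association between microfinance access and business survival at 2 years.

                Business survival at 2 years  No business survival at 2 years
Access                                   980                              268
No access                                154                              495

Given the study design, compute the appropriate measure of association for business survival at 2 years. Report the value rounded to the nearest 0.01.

Cells: a = 980, b = 268, c = 154, d = 495.
This is a case-control study: participants were sampled on outcome status, so risks in the source population cannot be estimated directly — relative risk is not valid here. The odds ratio is the appropriate measure.
OR = (a·d)/(b·c) = (980 × 495) / (268 × 154) = 485100 / 41272 = 11.75373

11.75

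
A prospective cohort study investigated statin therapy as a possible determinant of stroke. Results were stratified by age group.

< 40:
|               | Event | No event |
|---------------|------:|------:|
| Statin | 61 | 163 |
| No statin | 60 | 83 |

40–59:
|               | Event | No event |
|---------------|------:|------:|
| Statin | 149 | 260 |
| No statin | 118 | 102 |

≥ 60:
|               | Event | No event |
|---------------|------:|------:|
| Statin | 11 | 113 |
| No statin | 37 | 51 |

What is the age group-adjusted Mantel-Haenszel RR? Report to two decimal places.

RR_MH = Σ(aᵢ·n₀ᵢ/nᵢ) / Σ(cᵢ·n₁ᵢ/nᵢ), with n₁ᵢ = aᵢ+bᵢ (exposed), n₀ᵢ = cᵢ+dᵢ (unexposed), nᵢ = n₁ᵢ+n₀ᵢ.
Stratum 1 (< 40): n₁ = 224, n₀ = 143, n = 367; a·n₀/n = 61·143/367 = 23.7684; c·n₁/n = 60·224/367 = 36.6213
Stratum 2 (40–59): n₁ = 409, n₀ = 220, n = 629; a·n₀/n = 149·220/629 = 52.1145; c·n₁/n = 118·409/629 = 76.7281
Stratum 3 (≥ 60): n₁ = 124, n₀ = 88, n = 212; a·n₀/n = 11·88/212 = 4.5660; c·n₁/n = 37·124/212 = 21.6415
RR_MH = (23.7684 + 52.1145 + 4.5660) / (36.6213 + 76.7281 + 21.6415) = 80.4489 / 134.9909 = 0.59596

0.60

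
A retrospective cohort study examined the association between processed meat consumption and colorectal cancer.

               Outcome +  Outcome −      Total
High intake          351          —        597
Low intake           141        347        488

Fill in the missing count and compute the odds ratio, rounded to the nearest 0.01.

3.51

The missing cell is in the exposed row: 597 − 351 = 246.
So a = 351, b = 246, c = 141, d = 347.
OR = (a·d)/(b·c) = (351 × 347) / (246 × 141) = 121797 / 34686 = 3.51142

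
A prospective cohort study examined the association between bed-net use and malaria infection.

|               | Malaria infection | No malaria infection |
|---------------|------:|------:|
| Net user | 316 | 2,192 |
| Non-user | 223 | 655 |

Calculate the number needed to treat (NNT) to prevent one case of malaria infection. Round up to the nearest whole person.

8

Risk in treated group = 316/2508 = 0.12600; risk in control = 223/878 = 0.25399.
Absolute risk reduction = 0.25399 − 0.12600 = 0.12799
NNT = 1 / ARR = 1 / 0.12799 = 7.813 → round up → 8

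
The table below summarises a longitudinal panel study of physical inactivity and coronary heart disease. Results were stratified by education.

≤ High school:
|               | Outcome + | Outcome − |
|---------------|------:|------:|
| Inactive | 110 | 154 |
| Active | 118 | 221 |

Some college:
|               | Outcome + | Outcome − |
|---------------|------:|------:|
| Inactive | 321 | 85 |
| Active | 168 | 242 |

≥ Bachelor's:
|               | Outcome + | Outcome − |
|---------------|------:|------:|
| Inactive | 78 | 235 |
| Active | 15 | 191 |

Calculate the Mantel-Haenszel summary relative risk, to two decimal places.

1.76

RR_MH = Σ(aᵢ·n₀ᵢ/nᵢ) / Σ(cᵢ·n₁ᵢ/nᵢ), with n₁ᵢ = aᵢ+bᵢ (exposed), n₀ᵢ = cᵢ+dᵢ (unexposed), nᵢ = n₁ᵢ+n₀ᵢ.
Stratum 1 (≤ High school): n₁ = 264, n₀ = 339, n = 603; a·n₀/n = 110·339/603 = 61.8408; c·n₁/n = 118·264/603 = 51.6617
Stratum 2 (Some college): n₁ = 406, n₀ = 410, n = 816; a·n₀/n = 321·410/816 = 161.2868; c·n₁/n = 168·406/816 = 83.5882
Stratum 3 (≥ Bachelor's): n₁ = 313, n₀ = 206, n = 519; a·n₀/n = 78·206/519 = 30.9595; c·n₁/n = 15·313/519 = 9.0462
RR_MH = (61.8408 + 161.2868 + 30.9595) / (51.6617 + 83.5882 + 9.0462) = 254.0871 / 144.2962 = 1.76087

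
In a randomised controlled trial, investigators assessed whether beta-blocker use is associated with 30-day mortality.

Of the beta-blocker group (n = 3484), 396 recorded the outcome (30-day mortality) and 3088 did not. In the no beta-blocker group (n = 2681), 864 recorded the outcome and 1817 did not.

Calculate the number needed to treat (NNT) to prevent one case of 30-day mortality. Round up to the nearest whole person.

5

Risk in treated group = 396/3484 = 0.11366; risk in control = 864/2681 = 0.32227.
Absolute risk reduction = 0.32227 − 0.11366 = 0.20861
NNT = 1 / ARR = 1 / 0.20861 = 4.794 → round up → 5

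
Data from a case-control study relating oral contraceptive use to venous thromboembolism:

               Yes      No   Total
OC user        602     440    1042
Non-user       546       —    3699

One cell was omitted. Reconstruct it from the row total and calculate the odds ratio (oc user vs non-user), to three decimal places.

7.901

The missing cell is in the unexposed row: 3699 − 546 = 3153.
So a = 602, b = 440, c = 546, d = 3153.
OR = (a·d)/(b·c) = (602 × 3153) / (440 × 546) = 1898106 / 240240 = 7.90087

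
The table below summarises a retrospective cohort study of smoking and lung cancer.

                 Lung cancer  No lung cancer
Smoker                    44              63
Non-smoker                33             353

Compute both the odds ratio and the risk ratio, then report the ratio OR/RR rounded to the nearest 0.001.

Cells: a = 44, b = 63, c = 33, d = 353.
OR = (44·353)/(63·33) = 15532/2079 = 7.47090
Risk in exposed = 44/107 = 0.41121; risk in unexposed = 33/386 = 0.08549; RR = 4.80997
OR/RR = 7.47090 / 4.80997 = 1.55321
The outcome is not rare, so the OR lies further from 1 than the RR.

1.553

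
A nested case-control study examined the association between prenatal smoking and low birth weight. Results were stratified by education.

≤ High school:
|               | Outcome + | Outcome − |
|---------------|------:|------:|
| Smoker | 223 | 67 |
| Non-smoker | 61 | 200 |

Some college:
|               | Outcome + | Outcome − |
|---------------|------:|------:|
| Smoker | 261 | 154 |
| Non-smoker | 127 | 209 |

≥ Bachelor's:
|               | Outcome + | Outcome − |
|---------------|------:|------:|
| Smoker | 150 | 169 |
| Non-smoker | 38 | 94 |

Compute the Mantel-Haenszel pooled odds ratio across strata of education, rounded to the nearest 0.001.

3.875

OR_MH = Σ(aᵢdᵢ/nᵢ) / Σ(bᵢcᵢ/nᵢ), where nᵢ is the stratum total.
Stratum 1 (≤ High school): n = 551; a·d/n = 223·200/551 = 80.9437; b·c/n = 67·61/551 = 7.4174
Stratum 2 (Some college): n = 751; a·d/n = 261·209/751 = 72.6352; b·c/n = 154·127/751 = 26.0426
Stratum 3 (≥ Bachelor's): n = 451; a·d/n = 150·94/451 = 31.2639; b·c/n = 169·38/451 = 14.2395
OR_MH = (80.9437 + 72.6352 + 31.2639) / (7.4174 + 26.0426 + 14.2395) = 184.8427 / 47.6995 = 3.87515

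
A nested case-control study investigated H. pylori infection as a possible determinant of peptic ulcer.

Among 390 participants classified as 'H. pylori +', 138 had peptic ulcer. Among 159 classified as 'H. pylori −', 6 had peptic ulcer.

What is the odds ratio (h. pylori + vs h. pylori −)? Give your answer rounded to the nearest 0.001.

13.964

From the description: a = 138, b = 252, c = 6, d = 153.
OR = (a·d)/(b·c) = (138 × 153) / (252 × 6) = 21114 / 1512 = 13.96429
The odds of peptic ulcer are about 13.96 times as high in the h. pylori + group.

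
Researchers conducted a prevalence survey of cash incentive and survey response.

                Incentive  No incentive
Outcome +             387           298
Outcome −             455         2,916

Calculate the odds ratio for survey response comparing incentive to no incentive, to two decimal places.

8.32

Reading the table with exposure as columns: a = 387 (Incentive, case), b = 455 (Incentive, non-case), c = 298 (No incentive, case), d = 2916.
OR = (a·d)/(b·c) = (387 × 2916) / (455 × 298) = 1128492 / 135590 = 8.32283
The odds of survey response are about 8.32 times as high in the incentive group.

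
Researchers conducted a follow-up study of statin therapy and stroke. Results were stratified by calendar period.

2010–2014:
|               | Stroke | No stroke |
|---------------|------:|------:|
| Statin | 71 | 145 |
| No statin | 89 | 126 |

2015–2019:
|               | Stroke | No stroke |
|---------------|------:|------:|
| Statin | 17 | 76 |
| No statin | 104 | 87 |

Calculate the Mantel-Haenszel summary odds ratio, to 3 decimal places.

0.449

OR_MH = Σ(aᵢdᵢ/nᵢ) / Σ(bᵢcᵢ/nᵢ), where nᵢ is the stratum total.
Stratum 1 (2010–2014): n = 431; a·d/n = 71·126/431 = 20.7564; b·c/n = 145·89/431 = 29.9420
Stratum 2 (2015–2019): n = 284; a·d/n = 17·87/284 = 5.2077; b·c/n = 76·104/284 = 27.8310
OR_MH = (20.7564 + 5.2077) / (29.9420 + 27.8310) = 25.9641 / 57.7730 = 0.44942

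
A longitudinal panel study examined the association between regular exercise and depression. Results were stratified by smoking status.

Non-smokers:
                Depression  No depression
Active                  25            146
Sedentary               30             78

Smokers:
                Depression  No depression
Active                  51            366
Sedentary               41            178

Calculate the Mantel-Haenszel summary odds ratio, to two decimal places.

0.54

OR_MH = Σ(aᵢdᵢ/nᵢ) / Σ(bᵢcᵢ/nᵢ), where nᵢ is the stratum total.
Stratum 1 (Non-smokers): n = 279; a·d/n = 25·78/279 = 6.9892; b·c/n = 146·30/279 = 15.6989
Stratum 2 (Smokers): n = 636; a·d/n = 51·178/636 = 14.2736; b·c/n = 366·41/636 = 23.5943
OR_MH = (6.9892 + 14.2736) / (15.6989 + 23.5943) = 21.2628 / 39.2933 = 0.54113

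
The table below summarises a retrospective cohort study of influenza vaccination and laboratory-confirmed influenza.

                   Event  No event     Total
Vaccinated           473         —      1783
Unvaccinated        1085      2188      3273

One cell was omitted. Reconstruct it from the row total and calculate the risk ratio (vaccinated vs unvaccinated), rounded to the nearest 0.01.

The missing cell is in the exposed row: 1783 − 473 = 1310.
So a = 473, b = 1310, c = 1085, d = 2188.
RR = [a/(a+b)] / [c/(c+d)] = (473/1783) / (1085/3273) = 0.26528/0.33150 = 0.80025

0.80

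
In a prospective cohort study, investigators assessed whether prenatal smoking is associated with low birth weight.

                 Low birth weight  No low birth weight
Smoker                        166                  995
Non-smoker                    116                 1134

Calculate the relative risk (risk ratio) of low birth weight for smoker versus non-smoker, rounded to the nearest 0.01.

Cells: a = 166, b = 995, c = 116, d = 1134.
Risk in exposed = 166/1161 = 0.14298; risk in unexposed = 116/1250 = 0.09280.
RR = 0.14298 / 0.09280 = 1.54073
The risk among the exposed is 1.54 times that among the unexposed.

1.54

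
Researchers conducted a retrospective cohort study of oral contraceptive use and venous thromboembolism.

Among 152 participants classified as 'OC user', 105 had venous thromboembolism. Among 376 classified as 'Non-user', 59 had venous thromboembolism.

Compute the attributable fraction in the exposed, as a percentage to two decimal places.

From the description: a = 105, b = 47, c = 59, d = 317.
Risk in exposed = 105/152 = 0.69079; risk in unexposed = 59/376 = 0.15691.
RR = 0.69079/0.15691 = 4.40232
AR% = (RR − 1)/RR × 100 = (4.40232 − 1)/4.40232 × 100 = 77.2847%

77.28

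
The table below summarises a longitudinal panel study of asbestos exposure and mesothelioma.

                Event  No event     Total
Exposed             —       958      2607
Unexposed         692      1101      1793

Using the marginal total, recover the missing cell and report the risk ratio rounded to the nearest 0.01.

The missing cell is in the exposed row: 2607 − 958 = 1649.
So a = 1649, b = 958, c = 692, d = 1101.
RR = [a/(a+b)] / [c/(c+d)] = (1649/2607) / (692/1793) = 0.63253/0.38595 = 1.63891

1.64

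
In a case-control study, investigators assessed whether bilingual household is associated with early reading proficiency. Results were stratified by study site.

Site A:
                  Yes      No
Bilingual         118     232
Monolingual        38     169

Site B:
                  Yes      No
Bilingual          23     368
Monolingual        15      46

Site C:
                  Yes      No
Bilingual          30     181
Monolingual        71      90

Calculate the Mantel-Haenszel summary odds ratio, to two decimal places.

OR_MH = Σ(aᵢdᵢ/nᵢ) / Σ(bᵢcᵢ/nᵢ), where nᵢ is the stratum total.
Stratum 1 (Site A): n = 557; a·d/n = 118·169/557 = 35.8025; b·c/n = 232·38/557 = 15.8276
Stratum 2 (Site B): n = 452; a·d/n = 23·46/452 = 2.3407; b·c/n = 368·15/452 = 12.2124
Stratum 3 (Site C): n = 372; a·d/n = 30·90/372 = 7.2581; b·c/n = 181·71/372 = 34.5457
OR_MH = (35.8025 + 2.3407 + 7.2581) / (15.8276 + 12.2124 + 34.5457) = 45.4013 / 62.5857 = 0.72543

0.73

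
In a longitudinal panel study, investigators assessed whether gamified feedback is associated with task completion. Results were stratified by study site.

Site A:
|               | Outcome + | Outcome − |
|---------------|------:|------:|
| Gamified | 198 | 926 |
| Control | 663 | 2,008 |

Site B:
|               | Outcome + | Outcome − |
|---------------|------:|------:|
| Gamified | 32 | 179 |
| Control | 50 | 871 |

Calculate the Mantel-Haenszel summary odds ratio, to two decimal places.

0.76

OR_MH = Σ(aᵢdᵢ/nᵢ) / Σ(bᵢcᵢ/nᵢ), where nᵢ is the stratum total.
Stratum 1 (Site A): n = 3795; a·d/n = 198·2008/3795 = 104.7652; b·c/n = 926·663/3795 = 161.7755
Stratum 2 (Site B): n = 1132; a·d/n = 32·871/1132 = 24.6219; b·c/n = 179·50/1132 = 7.9064
OR_MH = (104.7652 + 24.6219) / (161.7755 + 7.9064) = 129.3871 / 169.6819 = 0.76253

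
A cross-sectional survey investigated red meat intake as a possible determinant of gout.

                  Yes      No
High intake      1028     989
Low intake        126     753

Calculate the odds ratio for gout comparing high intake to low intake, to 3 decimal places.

6.212

Cells: a = 1028, b = 989, c = 126, d = 753.
OR = (a·d)/(b·c) = (1028 × 753) / (989 × 126) = 774084 / 124614 = 6.21185
The odds of gout are about 6.21 times as high in the high intake group.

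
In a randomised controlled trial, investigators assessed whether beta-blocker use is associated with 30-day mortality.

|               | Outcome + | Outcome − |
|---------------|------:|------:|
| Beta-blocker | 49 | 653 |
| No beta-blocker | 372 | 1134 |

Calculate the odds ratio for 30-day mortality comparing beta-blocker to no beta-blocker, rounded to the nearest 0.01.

0.23

Cells: a = 49, b = 653, c = 372, d = 1134.
OR = (a·d)/(b·c) = (49 × 1134) / (653 × 372) = 55566 / 242916 = 0.22875
Exposure is associated with lower odds of 30-day mortality (OR = 0.23 < 1).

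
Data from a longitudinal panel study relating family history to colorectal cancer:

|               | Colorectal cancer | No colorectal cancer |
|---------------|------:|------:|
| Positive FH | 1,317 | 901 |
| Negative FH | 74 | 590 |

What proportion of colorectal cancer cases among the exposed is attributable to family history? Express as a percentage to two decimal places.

81.23

Cells: a = 1317, b = 901, c = 74, d = 590.
Risk in exposed = 1317/2218 = 0.59378; risk in unexposed = 74/664 = 0.11145.
RR = 0.59378/0.11145 = 5.32796
AR% = (RR − 1)/RR × 100 = (5.32796 − 1)/5.32796 × 100 = 81.2311%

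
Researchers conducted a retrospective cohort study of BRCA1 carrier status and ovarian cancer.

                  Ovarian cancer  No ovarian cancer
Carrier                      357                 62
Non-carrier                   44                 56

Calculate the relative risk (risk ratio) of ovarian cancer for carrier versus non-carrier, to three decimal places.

Cells: a = 357, b = 62, c = 44, d = 56.
Risk in exposed = 357/419 = 0.85203; risk in unexposed = 44/100 = 0.44000.
RR = 0.85203 / 0.44000 = 1.93643
The risk among the exposed is 1.94 times that among the unexposed.

1.936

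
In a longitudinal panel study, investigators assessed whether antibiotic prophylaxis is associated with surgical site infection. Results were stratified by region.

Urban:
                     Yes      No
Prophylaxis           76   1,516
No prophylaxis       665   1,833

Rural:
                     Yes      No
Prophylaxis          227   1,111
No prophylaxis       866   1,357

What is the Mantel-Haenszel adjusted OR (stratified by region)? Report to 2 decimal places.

OR_MH = Σ(aᵢdᵢ/nᵢ) / Σ(bᵢcᵢ/nᵢ), where nᵢ is the stratum total.
Stratum 1 (Urban): n = 4090; a·d/n = 76·1833/4090 = 34.0606; b·c/n = 1516·665/4090 = 246.4890
Stratum 2 (Rural): n = 3561; a·d/n = 227·1357/3561 = 86.5035; b·c/n = 1111·866/3561 = 270.1842
OR_MH = (34.0606 + 86.5035) / (246.4890 + 270.1842) = 120.5641 / 516.6732 = 0.23335

0.23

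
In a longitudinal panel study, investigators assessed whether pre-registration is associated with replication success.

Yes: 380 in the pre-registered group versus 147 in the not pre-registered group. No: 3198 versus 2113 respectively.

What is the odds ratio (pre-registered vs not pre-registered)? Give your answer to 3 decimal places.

From the description: a = 380, b = 3198, c = 147, d = 2113.
OR = (a·d)/(b·c) = (380 × 2113) / (3198 × 147) = 802940 / 470106 = 1.70800
The odds of replication success are about 1.71 times as high in the pre-registered group.

1.708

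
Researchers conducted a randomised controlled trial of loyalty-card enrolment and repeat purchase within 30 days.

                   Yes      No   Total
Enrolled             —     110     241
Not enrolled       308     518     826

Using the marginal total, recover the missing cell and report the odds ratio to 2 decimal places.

2.00

The missing cell is in the exposed row: 241 − 110 = 131.
So a = 131, b = 110, c = 308, d = 518.
OR = (a·d)/(b·c) = (131 × 518) / (110 × 308) = 67858 / 33880 = 2.00289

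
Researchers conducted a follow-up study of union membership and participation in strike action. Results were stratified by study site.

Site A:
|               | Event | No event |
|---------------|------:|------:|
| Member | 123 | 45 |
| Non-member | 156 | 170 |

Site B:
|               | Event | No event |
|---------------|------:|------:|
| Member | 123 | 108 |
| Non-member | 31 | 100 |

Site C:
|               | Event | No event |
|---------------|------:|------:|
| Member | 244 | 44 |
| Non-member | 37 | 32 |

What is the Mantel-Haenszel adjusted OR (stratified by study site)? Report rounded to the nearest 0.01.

3.50

OR_MH = Σ(aᵢdᵢ/nᵢ) / Σ(bᵢcᵢ/nᵢ), where nᵢ is the stratum total.
Stratum 1 (Site A): n = 494; a·d/n = 123·170/494 = 42.3279; b·c/n = 45·156/494 = 14.2105
Stratum 2 (Site B): n = 362; a·d/n = 123·100/362 = 33.9779; b·c/n = 108·31/362 = 9.2486
Stratum 3 (Site C): n = 357; a·d/n = 244·32/357 = 21.8711; b·c/n = 44·37/357 = 4.5602
OR_MH = (42.3279 + 33.9779 + 21.8711) / (14.2105 + 9.2486 + 4.5602) = 98.1770 / 28.0194 = 3.50390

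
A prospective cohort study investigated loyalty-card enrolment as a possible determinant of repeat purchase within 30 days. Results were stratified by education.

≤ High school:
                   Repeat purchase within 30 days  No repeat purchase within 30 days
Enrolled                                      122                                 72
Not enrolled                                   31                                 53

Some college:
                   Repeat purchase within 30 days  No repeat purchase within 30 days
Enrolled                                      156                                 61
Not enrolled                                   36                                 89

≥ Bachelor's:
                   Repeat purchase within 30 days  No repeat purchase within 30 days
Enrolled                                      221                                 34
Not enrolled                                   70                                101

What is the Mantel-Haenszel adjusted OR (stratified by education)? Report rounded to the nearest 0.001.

OR_MH = Σ(aᵢdᵢ/nᵢ) / Σ(bᵢcᵢ/nᵢ), where nᵢ is the stratum total.
Stratum 1 (≤ High school): n = 278; a·d/n = 122·53/278 = 23.2590; b·c/n = 72·31/278 = 8.0288
Stratum 2 (Some college): n = 342; a·d/n = 156·89/342 = 40.5965; b·c/n = 61·36/342 = 6.4211
Stratum 3 (≥ Bachelor's): n = 426; a·d/n = 221·101/426 = 52.3967; b·c/n = 34·70/426 = 5.5869
OR_MH = (23.2590 + 40.5965 + 52.3967) / (8.0288 + 6.4211 + 5.5869) = 116.2522 / 20.0367 = 5.80197

5.802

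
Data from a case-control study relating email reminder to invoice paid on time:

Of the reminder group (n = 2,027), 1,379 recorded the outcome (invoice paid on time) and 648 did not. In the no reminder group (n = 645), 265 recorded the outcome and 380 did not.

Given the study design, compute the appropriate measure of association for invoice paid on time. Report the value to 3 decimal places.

From the description: a = 1379, b = 648, c = 265, d = 380.
This is a case-control study: participants were sampled on outcome status, so risks in the source population cannot be estimated directly — relative risk is not valid here. The odds ratio is the appropriate measure.
OR = (a·d)/(b·c) = (1379 × 380) / (648 × 265) = 524020 / 171720 = 3.05160

3.052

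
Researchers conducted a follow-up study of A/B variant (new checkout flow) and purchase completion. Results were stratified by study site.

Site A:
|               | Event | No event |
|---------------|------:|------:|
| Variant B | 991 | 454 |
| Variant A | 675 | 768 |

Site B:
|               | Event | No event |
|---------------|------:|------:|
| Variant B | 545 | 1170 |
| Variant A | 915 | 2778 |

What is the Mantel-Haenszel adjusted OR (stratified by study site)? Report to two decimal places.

OR_MH = Σ(aᵢdᵢ/nᵢ) / Σ(bᵢcᵢ/nᵢ), where nᵢ is the stratum total.
Stratum 1 (Site A): n = 2888; a·d/n = 991·768/2888 = 263.5346; b·c/n = 454·675/2888 = 106.1115
Stratum 2 (Site B): n = 5408; a·d/n = 545·2778/5408 = 279.9575; b·c/n = 1170·915/5408 = 197.9567
OR_MH = (263.5346 + 279.9575) / (106.1115 + 197.9567) = 543.4921 / 304.0682 = 1.78740

1.79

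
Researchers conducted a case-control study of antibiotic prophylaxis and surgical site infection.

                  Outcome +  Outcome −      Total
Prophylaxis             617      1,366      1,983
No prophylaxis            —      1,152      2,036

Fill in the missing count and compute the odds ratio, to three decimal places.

0.589

The missing cell is in the unexposed row: 2036 − 1152 = 884.
So a = 617, b = 1366, c = 884, d = 1152.
OR = (a·d)/(b·c) = (617 × 1152) / (1366 × 884) = 710784 / 1207544 = 0.58862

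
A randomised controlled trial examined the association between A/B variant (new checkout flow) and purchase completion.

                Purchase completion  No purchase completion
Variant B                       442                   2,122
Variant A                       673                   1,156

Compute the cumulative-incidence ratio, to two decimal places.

Cells: a = 442, b = 2122, c = 673, d = 1156.
Risk in exposed = 442/2564 = 0.17239; risk in unexposed = 673/1829 = 0.36796.
RR = 0.17239 / 0.36796 = 0.46849
The risk is 53% lower among the exposed than among the unexposed.

0.47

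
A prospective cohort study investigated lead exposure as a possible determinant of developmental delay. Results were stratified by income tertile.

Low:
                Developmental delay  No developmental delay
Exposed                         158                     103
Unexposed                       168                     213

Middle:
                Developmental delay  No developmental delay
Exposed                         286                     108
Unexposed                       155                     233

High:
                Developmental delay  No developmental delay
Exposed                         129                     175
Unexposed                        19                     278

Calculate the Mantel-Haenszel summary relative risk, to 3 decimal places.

RR_MH = Σ(aᵢ·n₀ᵢ/nᵢ) / Σ(cᵢ·n₁ᵢ/nᵢ), with n₁ᵢ = aᵢ+bᵢ (exposed), n₀ᵢ = cᵢ+dᵢ (unexposed), nᵢ = n₁ᵢ+n₀ᵢ.
Stratum 1 (Low): n₁ = 261, n₀ = 381, n = 642; a·n₀/n = 158·381/642 = 93.7664; c·n₁/n = 168·261/642 = 68.2991
Stratum 2 (Middle): n₁ = 394, n₀ = 388, n = 782; a·n₀/n = 286·388/782 = 141.9028; c·n₁/n = 155·394/782 = 78.0946
Stratum 3 (High): n₁ = 304, n₀ = 297, n = 601; a·n₀/n = 129·297/601 = 63.7488; c·n₁/n = 19·304/601 = 9.6106
RR_MH = (93.7664 + 141.9028 + 63.7488) / (68.2991 + 78.0946 + 9.6106) = 299.4179 / 156.0043 = 1.91929

1.919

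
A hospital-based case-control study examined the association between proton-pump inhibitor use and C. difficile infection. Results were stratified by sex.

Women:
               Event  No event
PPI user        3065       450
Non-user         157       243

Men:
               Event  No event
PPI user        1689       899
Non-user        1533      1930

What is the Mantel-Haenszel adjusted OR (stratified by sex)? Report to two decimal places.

2.97

OR_MH = Σ(aᵢdᵢ/nᵢ) / Σ(bᵢcᵢ/nᵢ), where nᵢ is the stratum total.
Stratum 1 (Women): n = 3915; a·d/n = 3065·243/3915 = 190.2414; b·c/n = 450·157/3915 = 18.0460
Stratum 2 (Men): n = 6051; a·d/n = 1689·1930/6051 = 538.7159; b·c/n = 899·1533/6051 = 227.7586
OR_MH = (190.2414 + 538.7159) / (18.0460 + 227.7586) = 728.9573 / 245.8045 = 2.96560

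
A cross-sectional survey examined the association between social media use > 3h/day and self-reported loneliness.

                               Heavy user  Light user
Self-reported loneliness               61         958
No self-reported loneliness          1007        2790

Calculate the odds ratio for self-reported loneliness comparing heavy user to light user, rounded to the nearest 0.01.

0.18

Reading the table with exposure as columns: a = 61 (Heavy user, case), b = 1007 (Heavy user, non-case), c = 958 (Light user, case), d = 2790.
OR = (a·d)/(b·c) = (61 × 2790) / (1007 × 958) = 170190 / 964706 = 0.17642
Exposure is associated with lower odds of self-reported loneliness (OR = 0.18 < 1).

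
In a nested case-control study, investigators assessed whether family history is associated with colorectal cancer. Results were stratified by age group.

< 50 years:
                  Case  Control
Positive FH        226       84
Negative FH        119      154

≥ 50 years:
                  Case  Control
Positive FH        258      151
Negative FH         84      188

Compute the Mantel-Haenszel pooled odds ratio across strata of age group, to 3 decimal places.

3.660

OR_MH = Σ(aᵢdᵢ/nᵢ) / Σ(bᵢcᵢ/nᵢ), where nᵢ is the stratum total.
Stratum 1 (< 50 years): n = 583; a·d/n = 226·154/583 = 59.6981; b·c/n = 84·119/583 = 17.1458
Stratum 2 (≥ 50 years): n = 681; a·d/n = 258·188/681 = 71.2247; b·c/n = 151·84/681 = 18.6256
OR_MH = (59.6981 + 71.2247) / (17.1458 + 18.6256) = 130.9228 / 35.7713 = 3.65999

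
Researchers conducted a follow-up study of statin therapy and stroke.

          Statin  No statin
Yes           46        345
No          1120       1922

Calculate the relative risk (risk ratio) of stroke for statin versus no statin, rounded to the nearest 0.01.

0.26

Reading the table with exposure as columns: a = 46 (Statin, case), b = 1120 (Statin, non-case), c = 345 (No statin, case), d = 1922.
Risk in exposed = 46/1166 = 0.03945; risk in unexposed = 345/2267 = 0.15218.
RR = 0.03945 / 0.15218 = 0.25923
The risk is 74% lower among the exposed than among the unexposed.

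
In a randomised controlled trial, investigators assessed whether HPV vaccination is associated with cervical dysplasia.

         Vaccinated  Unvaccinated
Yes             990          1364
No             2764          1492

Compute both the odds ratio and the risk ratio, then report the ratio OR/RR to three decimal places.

0.710

Reading the table with exposure as columns: a = 990 (Vaccinated, case), b = 2764 (Vaccinated, non-case), c = 1364 (Unvaccinated, case), d = 1492.
OR = (990·1492)/(2764·1364) = 1477080/3770096 = 0.39179
Risk in exposed = 990/3754 = 0.26372; risk in unexposed = 1364/2856 = 0.47759; RR = 0.55219
OR/RR = 0.39179 / 0.55219 = 0.70952
The outcome is not rare, so the OR lies further from 1 than the RR.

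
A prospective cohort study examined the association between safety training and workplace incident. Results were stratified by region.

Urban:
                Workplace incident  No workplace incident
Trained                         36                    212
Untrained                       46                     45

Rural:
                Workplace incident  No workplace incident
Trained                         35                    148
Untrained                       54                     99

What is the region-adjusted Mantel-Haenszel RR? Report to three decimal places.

RR_MH = Σ(aᵢ·n₀ᵢ/nᵢ) / Σ(cᵢ·n₁ᵢ/nᵢ), with n₁ᵢ = aᵢ+bᵢ (exposed), n₀ᵢ = cᵢ+dᵢ (unexposed), nᵢ = n₁ᵢ+n₀ᵢ.
Stratum 1 (Urban): n₁ = 248, n₀ = 91, n = 339; a·n₀/n = 36·91/339 = 9.6637; c·n₁/n = 46·248/339 = 33.6519
Stratum 2 (Rural): n₁ = 183, n₀ = 153, n = 336; a·n₀/n = 35·153/336 = 15.9375; c·n₁/n = 54·183/336 = 29.4107
RR_MH = (9.6637 + 15.9375) / (33.6519 + 29.4107) = 25.6012 / 63.0626 = 0.40596

0.406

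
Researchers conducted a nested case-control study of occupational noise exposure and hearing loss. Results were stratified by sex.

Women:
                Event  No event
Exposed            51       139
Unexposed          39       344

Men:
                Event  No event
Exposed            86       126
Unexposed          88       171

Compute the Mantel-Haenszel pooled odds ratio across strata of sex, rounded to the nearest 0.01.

1.87

OR_MH = Σ(aᵢdᵢ/nᵢ) / Σ(bᵢcᵢ/nᵢ), where nᵢ is the stratum total.
Stratum 1 (Women): n = 573; a·d/n = 51·344/573 = 30.6178; b·c/n = 139·39/573 = 9.4607
Stratum 2 (Men): n = 471; a·d/n = 86·171/471 = 31.2229; b·c/n = 126·88/471 = 23.5414
OR_MH = (30.6178 + 31.2229) / (9.4607 + 23.5414) = 61.8407 / 33.0021 = 1.87384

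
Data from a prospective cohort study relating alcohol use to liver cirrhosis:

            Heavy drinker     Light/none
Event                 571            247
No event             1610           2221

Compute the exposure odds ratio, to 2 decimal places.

3.19

Reading the table with exposure as columns: a = 571 (Heavy drinker, case), b = 1610 (Heavy drinker, non-case), c = 247 (Light/none, case), d = 2221.
OR = (a·d)/(b·c) = (571 × 2221) / (1610 × 247) = 1268191 / 397670 = 3.18905
The odds of liver cirrhosis are about 3.19 times as high in the heavy drinker group.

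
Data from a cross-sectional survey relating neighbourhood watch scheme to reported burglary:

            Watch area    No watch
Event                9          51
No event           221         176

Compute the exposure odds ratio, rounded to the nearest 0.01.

Reading the table with exposure as columns: a = 9 (Watch area, case), b = 221 (Watch area, non-case), c = 51 (No watch, case), d = 176.
OR = (a·d)/(b·c) = (9 × 176) / (221 × 51) = 1584 / 11271 = 0.14054
Exposure is associated with lower odds of reported burglary (OR = 0.14 < 1).

0.14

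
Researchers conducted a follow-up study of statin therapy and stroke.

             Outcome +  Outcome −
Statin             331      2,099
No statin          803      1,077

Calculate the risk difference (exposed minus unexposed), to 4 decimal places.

Cells: a = 331, b = 2099, c = 803, d = 1077.
Risk in exposed = 331/2430 = 0.136214; risk in unexposed = 803/1880 = 0.427128.
Risk difference = 0.136214 − 0.427128 = -0.290914

-0.2909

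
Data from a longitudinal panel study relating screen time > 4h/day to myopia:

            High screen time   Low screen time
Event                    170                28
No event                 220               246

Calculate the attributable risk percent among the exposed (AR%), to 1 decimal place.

76.6

Reading the table with exposure as columns: a = 170 (High screen time, case), b = 220 (High screen time, non-case), c = 28 (Low screen time, case), d = 246.
Risk in exposed = 170/390 = 0.43590; risk in unexposed = 28/274 = 0.10219.
RR = 0.43590/0.10219 = 4.26557
AR% = (RR − 1)/RR × 100 = (4.26557 − 1)/4.26557 × 100 = 76.5565%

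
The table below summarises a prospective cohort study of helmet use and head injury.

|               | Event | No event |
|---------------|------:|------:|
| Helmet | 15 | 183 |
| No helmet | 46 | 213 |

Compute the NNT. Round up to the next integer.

10

Risk in treated group = 15/198 = 0.07576; risk in control = 46/259 = 0.17761.
Absolute risk reduction = 0.17761 − 0.07576 = 0.10185
NNT = 1 / ARR = 1 / 0.10185 = 9.818 → round up → 10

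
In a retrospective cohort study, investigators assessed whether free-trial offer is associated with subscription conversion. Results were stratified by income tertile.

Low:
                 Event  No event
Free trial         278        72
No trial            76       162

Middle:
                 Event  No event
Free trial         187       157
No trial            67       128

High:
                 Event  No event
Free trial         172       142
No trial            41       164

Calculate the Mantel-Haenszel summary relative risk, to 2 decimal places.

2.20

RR_MH = Σ(aᵢ·n₀ᵢ/nᵢ) / Σ(cᵢ·n₁ᵢ/nᵢ), with n₁ᵢ = aᵢ+bᵢ (exposed), n₀ᵢ = cᵢ+dᵢ (unexposed), nᵢ = n₁ᵢ+n₀ᵢ.
Stratum 1 (Low): n₁ = 350, n₀ = 238, n = 588; a·n₀/n = 278·238/588 = 112.5238; c·n₁/n = 76·350/588 = 45.2381
Stratum 2 (Middle): n₁ = 344, n₀ = 195, n = 539; a·n₀/n = 187·195/539 = 67.6531; c·n₁/n = 67·344/539 = 42.7607
Stratum 3 (High): n₁ = 314, n₀ = 205, n = 519; a·n₀/n = 172·205/519 = 67.9383; c·n₁/n = 41·314/519 = 24.8054
RR_MH = (112.5238 + 67.6531 + 67.9383) / (45.2381 + 42.7607 + 24.8054) = 248.1152 / 112.8042 = 2.19952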